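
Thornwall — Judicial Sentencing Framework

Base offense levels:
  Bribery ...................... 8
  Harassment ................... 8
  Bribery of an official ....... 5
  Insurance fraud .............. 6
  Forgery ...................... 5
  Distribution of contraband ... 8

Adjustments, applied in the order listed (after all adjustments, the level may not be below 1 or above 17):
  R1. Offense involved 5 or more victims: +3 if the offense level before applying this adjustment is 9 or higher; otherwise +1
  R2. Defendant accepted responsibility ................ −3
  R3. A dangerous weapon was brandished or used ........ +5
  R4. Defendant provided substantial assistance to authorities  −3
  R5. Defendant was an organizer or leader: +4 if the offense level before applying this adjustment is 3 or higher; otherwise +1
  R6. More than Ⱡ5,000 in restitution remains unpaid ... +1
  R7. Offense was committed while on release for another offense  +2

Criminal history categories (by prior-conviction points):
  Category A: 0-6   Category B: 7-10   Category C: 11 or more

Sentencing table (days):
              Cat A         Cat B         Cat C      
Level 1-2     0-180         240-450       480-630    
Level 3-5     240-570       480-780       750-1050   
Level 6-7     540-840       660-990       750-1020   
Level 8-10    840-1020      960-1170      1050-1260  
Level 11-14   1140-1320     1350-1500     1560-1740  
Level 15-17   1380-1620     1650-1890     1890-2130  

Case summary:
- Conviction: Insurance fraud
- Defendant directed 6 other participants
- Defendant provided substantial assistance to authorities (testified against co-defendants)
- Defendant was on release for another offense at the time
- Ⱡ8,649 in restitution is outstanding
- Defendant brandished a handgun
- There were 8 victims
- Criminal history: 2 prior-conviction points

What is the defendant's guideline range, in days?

1380-1620 days

Base offense level for insurance fraud: 6.
R1 applies (level before this adjustment is 6 < 9, so +1): 6 + 1 = 7.
R2 does not apply.
R3 applies: 7 + 5 = 12.
R4 applies: 12 − 3 = 9.
R5 applies (level before this adjustment is 9 ≥ 3, so +4): 9 + 4 = 13.
R6 applies: 13 + 1 = 14.
R7 applies: 14 + 2 = 16.
Final offense level: 16.
Criminal history: 2 prior points → Category A (0-6).
Level 16 falls in the 15-17 band.
Grid: Level 15-17 × Category A = 1380-1620 days.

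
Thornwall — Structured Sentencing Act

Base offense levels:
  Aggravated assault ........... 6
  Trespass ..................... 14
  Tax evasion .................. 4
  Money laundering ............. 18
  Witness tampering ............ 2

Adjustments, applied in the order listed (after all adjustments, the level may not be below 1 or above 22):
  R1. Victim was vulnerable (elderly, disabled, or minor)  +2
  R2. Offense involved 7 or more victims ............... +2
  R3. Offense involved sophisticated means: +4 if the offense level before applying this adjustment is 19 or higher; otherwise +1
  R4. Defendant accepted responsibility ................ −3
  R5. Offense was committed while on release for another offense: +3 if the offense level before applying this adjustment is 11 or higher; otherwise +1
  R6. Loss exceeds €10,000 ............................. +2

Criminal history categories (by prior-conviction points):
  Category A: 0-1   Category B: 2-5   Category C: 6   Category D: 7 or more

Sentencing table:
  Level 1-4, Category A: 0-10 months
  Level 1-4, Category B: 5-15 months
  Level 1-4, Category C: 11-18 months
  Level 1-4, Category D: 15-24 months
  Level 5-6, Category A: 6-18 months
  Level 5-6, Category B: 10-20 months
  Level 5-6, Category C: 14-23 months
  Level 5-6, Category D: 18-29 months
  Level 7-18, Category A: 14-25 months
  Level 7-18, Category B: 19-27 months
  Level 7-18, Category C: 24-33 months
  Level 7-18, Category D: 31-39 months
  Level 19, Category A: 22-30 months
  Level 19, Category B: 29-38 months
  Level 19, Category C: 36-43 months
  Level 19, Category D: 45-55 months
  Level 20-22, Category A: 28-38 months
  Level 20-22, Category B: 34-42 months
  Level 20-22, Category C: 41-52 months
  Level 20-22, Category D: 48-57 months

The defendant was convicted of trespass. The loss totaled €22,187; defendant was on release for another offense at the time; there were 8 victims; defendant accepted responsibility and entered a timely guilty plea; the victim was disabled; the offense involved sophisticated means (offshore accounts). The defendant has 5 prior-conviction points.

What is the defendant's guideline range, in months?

Base offense level for trespass: 14.
R1 applies: 14 + 2 = 16.
R2 applies: 16 + 2 = 18.
R3 applies (level before this adjustment is 18 < 19, so +1): 18 + 1 = 19.
R4 applies: 19 − 3 = 16.
R5 applies (level before this adjustment is 16 ≥ 11, so +3): 16 + 3 = 19.
R6 applies: 19 + 2 = 21.
Final offense level: 21.
Criminal history: 5 prior points → Category B (2-5).
Level 21 falls in the 20-22 band.
Grid: Level 20-22 × Category B = 34-42 months.

34-42 months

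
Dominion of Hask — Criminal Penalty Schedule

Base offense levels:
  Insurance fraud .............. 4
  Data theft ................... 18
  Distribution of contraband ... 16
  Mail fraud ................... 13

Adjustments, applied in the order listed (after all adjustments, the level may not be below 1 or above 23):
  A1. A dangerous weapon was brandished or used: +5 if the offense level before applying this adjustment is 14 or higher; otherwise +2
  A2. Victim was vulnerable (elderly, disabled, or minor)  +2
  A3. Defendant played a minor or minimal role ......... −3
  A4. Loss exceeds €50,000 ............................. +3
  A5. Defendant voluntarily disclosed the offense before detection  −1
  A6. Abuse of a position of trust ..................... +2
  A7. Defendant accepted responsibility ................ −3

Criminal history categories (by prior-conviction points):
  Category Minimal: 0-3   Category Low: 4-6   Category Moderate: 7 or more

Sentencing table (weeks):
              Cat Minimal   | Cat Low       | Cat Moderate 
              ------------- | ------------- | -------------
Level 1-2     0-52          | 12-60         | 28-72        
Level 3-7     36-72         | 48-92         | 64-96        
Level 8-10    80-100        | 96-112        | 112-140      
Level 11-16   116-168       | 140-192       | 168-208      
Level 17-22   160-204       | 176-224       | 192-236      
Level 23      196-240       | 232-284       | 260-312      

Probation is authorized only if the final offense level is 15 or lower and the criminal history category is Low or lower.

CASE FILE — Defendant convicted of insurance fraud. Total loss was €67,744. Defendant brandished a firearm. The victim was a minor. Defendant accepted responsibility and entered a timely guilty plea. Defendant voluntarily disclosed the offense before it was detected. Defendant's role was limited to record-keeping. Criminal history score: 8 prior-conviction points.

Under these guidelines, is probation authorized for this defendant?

Base offense level for insurance fraud: 4.
A1 applies (level before this adjustment is 4 < 14, so +2): 4 + 2 = 6.
A2 applies: 6 + 2 = 8.
A3 applies: 8 − 3 = 5.
A4 applies: 5 + 3 = 8.
A5 applies: 8 − 1 = 7.
A6 does not apply.
A7 applies: 7 − 3 = 4.
Final offense level: 4.
Criminal history: 8 prior points → Category Moderate (7+).
Level 4 falls in the 3-7 band.
Grid: Level 3-7 × Category Moderate = 64-96 weeks.
Probation check: level 4 ≤ 15 and category Moderate > Low → not eligible.

No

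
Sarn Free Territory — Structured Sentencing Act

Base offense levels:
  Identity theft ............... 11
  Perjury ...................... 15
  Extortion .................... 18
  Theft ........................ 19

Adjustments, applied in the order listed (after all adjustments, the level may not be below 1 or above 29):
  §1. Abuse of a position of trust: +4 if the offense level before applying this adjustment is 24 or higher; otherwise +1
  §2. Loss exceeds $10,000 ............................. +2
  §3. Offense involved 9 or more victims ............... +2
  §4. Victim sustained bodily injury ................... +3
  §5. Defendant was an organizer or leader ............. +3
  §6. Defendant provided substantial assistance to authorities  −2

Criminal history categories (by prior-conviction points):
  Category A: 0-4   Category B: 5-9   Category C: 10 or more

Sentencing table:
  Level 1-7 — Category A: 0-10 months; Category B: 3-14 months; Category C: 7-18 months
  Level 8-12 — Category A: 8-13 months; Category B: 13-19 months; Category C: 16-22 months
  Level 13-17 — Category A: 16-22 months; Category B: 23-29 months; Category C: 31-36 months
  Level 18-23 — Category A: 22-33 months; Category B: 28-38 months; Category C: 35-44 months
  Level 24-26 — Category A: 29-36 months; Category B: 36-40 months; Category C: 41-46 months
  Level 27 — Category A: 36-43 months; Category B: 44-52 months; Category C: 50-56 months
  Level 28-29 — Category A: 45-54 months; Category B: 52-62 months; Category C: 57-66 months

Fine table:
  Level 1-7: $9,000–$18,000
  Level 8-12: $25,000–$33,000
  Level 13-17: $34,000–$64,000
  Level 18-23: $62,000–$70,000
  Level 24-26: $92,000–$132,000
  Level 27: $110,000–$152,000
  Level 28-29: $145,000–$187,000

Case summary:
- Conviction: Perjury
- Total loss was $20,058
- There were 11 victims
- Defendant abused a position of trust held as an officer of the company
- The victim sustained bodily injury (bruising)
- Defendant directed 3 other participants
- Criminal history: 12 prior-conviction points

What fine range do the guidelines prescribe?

Base offense level for perjury: 15.
§1 applies (level before this adjustment is 15 < 24, so +1): 15 + 1 = 16.
§2 applies: 16 + 2 = 18.
§3 applies: 18 + 2 = 20.
§4 applies: 20 + 3 = 23.
§5 applies: 23 + 3 = 26.
§6 does not apply.
Final offense level: 26.
Level 26 falls in the 24-26 band.
Fine table: Level 24-26 → $92,000–$132,000.

$92,000–$132,000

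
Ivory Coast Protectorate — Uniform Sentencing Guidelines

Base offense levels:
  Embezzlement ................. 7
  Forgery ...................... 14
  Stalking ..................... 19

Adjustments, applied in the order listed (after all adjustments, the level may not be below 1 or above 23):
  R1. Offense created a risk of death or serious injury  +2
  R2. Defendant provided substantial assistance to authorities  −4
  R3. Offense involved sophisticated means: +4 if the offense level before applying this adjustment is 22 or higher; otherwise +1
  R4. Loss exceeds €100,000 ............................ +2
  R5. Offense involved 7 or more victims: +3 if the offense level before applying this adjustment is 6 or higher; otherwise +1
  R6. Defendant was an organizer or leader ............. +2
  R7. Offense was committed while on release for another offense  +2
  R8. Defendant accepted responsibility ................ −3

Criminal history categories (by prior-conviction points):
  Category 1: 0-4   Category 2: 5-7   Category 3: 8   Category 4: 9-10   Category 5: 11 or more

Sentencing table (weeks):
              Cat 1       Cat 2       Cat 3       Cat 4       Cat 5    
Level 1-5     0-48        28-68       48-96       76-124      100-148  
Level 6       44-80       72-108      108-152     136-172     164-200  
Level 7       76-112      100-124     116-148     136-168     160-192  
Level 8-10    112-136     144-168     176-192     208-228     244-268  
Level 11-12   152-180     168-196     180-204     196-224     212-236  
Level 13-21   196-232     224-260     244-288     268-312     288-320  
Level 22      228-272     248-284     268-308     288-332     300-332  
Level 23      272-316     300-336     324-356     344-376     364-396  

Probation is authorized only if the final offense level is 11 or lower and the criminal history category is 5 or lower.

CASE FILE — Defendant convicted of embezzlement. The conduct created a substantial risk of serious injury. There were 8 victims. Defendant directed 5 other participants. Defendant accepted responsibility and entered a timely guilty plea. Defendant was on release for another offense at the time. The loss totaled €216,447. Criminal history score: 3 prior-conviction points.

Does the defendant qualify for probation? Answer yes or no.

No

Base offense level for embezzlement: 7.
R1 applies: 7 + 2 = 9.
R2 does not apply.
R4 applies: 9 + 2 = 11.
R5 applies (level before this adjustment is 11 ≥ 6, so +3): 11 + 3 = 14.
R6 applies: 14 + 2 = 16.
R7 applies: 16 + 2 = 18.
R8 applies: 18 − 3 = 15.
Final offense level: 15.
Criminal history: 3 prior points → Category 1 (0-4).
Level 15 falls in the 13-21 band.
Grid: Level 13-21 × Category 1 = 196-232 weeks.
Probation check: level 15 > 11 and category 1 ≤ 5 → not eligible.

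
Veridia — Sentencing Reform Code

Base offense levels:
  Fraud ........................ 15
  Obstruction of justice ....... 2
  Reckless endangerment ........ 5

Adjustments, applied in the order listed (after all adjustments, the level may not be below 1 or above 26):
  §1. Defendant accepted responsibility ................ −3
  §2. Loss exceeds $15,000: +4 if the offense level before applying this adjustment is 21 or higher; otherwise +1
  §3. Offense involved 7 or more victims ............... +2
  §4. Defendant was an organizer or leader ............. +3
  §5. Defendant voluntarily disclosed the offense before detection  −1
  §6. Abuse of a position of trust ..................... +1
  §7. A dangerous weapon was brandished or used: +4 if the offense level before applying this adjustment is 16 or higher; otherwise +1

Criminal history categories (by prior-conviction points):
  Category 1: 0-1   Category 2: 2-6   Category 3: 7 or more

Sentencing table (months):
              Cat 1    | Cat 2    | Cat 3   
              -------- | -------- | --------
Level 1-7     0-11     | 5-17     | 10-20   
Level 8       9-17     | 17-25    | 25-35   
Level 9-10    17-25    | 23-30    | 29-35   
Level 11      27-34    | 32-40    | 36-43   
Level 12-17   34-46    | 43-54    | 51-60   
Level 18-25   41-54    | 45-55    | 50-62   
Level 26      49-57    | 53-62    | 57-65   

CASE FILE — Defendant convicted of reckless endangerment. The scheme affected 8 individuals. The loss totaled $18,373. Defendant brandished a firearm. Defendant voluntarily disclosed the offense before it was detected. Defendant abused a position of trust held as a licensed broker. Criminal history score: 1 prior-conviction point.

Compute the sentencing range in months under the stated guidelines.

Base offense level for reckless endangerment: 5.
§2 applies (level before this adjustment is 5 < 21, so +1): 5 + 1 = 6.
§3 applies: 6 + 2 = 8.
§4 does not apply.
§5 applies: 8 − 1 = 7.
§6 applies: 7 + 1 = 8.
§7 applies (level before this adjustment is 8 < 16, so +1): 8 + 1 = 9.
Final offense level: 9.
Criminal history: 1 prior point → Category 1 (0-1).
Level 9 falls in the 9-10 band.
Grid: Level 9-10 × Category 1 = 17-25 months.

17-25 months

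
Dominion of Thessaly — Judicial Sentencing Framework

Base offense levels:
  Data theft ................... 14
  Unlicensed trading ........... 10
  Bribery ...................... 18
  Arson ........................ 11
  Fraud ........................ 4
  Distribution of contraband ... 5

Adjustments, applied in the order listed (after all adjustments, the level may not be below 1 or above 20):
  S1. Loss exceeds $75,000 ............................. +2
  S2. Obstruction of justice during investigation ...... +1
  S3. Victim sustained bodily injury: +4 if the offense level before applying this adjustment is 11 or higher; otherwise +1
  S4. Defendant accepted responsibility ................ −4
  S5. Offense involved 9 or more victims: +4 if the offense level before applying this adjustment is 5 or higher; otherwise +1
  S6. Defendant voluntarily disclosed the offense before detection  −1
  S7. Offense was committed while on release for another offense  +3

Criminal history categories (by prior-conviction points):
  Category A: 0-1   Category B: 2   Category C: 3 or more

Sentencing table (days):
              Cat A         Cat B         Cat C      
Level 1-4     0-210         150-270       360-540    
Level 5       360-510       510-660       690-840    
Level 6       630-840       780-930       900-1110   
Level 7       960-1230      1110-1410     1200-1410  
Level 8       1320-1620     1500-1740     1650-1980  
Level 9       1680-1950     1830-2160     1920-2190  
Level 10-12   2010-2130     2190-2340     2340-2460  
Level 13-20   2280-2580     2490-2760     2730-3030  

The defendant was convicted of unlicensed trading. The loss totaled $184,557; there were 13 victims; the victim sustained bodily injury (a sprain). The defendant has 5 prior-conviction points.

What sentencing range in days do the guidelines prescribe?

Base offense level for unlicensed trading: 10.
S1 applies: 10 + 2 = 12.
S2 does not apply.
S3 applies (level before this adjustment is 12 ≥ 11, so +4): 12 + 4 = 16.
S4 does not apply.
S5 applies (level before this adjustment is 16 ≥ 5, so +4): 16 + 4 = 20.
S6 does not apply.
S7 does not apply.
Final offense level: 20.
Criminal history: 5 prior points → Category C (3+).
Level 20 falls in the 13-20 band.
Grid: Level 13-20 × Category C = 2730-3030 days.

2730-3030 days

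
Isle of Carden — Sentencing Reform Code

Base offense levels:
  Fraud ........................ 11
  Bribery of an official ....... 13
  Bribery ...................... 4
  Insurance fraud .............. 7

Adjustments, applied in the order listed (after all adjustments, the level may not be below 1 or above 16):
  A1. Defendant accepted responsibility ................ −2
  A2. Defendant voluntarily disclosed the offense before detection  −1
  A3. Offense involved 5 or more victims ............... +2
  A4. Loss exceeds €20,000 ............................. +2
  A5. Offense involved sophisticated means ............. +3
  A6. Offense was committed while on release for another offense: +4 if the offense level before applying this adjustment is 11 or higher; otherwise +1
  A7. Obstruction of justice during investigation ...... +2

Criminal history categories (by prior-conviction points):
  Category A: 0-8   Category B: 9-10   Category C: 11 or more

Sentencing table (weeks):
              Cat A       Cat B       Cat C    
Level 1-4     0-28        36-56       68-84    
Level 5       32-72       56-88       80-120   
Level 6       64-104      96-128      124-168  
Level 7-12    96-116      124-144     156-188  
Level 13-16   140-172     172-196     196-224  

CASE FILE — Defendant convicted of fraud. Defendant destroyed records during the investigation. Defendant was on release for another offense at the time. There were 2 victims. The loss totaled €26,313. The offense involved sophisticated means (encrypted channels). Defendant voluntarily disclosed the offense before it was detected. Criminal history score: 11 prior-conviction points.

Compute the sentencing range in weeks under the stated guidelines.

196-224 weeks

Base offense level for fraud: 11.
A2 applies: 11 − 1 = 10.
A4 applies: 10 + 2 = 12.
A5 applies: 12 + 3 = 15.
A6 applies (level before this adjustment is 15 ≥ 11, so +4): 15 + 4 = 19.
A7 applies: 19 + 2 = 21.
Level 21 exceeds the maximum of 16; capped at 16.
Final offense level: 16.
Criminal history: 11 prior points → Category C (11+).
Level 16 falls in the 13-16 band.
Grid: Level 13-16 × Category C = 196-224 weeks.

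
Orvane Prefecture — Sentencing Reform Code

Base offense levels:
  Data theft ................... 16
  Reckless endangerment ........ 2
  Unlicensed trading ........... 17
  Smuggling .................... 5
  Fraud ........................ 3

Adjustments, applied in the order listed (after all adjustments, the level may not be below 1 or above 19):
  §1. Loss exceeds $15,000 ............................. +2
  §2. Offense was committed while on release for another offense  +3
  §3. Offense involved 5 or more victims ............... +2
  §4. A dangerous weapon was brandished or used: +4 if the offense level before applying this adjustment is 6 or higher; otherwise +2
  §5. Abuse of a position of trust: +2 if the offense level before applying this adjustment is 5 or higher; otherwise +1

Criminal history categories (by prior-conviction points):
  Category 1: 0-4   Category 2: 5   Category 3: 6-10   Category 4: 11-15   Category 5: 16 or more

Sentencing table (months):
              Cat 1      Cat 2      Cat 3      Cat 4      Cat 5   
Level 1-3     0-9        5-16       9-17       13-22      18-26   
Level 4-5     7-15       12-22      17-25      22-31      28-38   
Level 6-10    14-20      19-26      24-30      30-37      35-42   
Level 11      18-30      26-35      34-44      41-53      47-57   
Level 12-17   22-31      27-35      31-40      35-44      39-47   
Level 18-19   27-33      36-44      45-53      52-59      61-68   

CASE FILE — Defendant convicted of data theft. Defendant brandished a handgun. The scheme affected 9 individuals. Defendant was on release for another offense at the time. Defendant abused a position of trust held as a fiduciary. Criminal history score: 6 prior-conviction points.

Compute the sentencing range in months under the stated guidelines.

Base offense level for data theft: 16.
§1 does not apply.
§2 applies: 16 + 3 = 19.
§3 applies: 19 + 2 = 21.
§4 applies (level before this adjustment is 21 ≥ 6, so +4): 21 + 4 = 25.
§5 applies (level before this adjustment is 25 ≥ 5, so +2): 25 + 2 = 27.
Level 27 exceeds the maximum of 19; capped at 19.
Final offense level: 19.
Criminal history: 6 prior points → Category 3 (6-10).
Level 19 falls in the 18-19 band.
Grid: Level 18-19 × Category 3 = 45-53 months.

45-53 months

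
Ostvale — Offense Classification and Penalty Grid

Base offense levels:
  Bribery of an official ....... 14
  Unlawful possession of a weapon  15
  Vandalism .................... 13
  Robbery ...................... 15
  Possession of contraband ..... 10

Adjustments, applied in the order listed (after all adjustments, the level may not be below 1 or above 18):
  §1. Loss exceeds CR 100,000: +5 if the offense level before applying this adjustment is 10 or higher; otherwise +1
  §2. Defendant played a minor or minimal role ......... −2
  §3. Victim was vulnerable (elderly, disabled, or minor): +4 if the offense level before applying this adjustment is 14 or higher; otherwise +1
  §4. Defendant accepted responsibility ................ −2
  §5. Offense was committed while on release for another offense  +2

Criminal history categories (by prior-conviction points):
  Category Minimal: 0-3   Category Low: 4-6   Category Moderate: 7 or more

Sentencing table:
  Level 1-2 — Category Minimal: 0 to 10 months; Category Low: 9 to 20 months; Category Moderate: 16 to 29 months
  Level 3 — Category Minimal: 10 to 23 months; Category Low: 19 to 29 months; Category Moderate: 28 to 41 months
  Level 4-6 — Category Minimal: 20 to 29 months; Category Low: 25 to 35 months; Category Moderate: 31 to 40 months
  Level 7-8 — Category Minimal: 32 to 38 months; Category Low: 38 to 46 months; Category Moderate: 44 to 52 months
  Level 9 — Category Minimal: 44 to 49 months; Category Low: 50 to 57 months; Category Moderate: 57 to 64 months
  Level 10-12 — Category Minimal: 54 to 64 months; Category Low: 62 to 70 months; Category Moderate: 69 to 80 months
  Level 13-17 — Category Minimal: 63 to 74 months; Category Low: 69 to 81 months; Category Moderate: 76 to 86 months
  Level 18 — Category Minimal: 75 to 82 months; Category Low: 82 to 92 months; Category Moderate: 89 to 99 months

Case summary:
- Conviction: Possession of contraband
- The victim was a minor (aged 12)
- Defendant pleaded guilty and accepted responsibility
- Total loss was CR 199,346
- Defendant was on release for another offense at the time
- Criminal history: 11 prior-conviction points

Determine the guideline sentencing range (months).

Base offense level for possession of contraband: 10.
§1 applies (level before this adjustment is 10 ≥ 10, so +5): 10 + 5 = 15.
§3 applies (level before this adjustment is 15 ≥ 14, so +4): 15 + 4 = 19.
§4 applies: 19 − 2 = 17.
§5 applies: 17 + 2 = 19.
Level 19 exceeds the maximum of 18; capped at 18.
Final offense level: 18.
Criminal history: 11 prior points → Category Moderate (7+).
Level 18 falls in the 18 band.
Grid: Level 18 × Category Moderate = 89-99 months.

89-99 months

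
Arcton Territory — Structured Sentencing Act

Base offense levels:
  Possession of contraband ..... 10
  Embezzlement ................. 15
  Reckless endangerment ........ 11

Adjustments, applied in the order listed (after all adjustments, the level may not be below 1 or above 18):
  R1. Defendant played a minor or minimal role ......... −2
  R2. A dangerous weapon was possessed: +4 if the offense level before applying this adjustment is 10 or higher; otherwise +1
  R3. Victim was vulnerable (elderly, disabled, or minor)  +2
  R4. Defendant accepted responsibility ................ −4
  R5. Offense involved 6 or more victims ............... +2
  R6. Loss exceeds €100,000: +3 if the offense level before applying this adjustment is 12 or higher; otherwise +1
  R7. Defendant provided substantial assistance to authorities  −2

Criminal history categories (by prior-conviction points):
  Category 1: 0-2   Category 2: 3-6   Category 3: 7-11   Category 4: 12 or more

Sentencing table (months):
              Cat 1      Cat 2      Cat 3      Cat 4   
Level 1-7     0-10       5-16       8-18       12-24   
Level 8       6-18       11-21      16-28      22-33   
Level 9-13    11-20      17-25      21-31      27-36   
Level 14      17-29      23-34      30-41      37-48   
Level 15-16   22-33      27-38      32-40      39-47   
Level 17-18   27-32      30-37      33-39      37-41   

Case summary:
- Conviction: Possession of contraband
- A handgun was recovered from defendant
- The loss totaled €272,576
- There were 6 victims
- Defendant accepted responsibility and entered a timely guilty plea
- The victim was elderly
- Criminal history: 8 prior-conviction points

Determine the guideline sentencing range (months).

Base offense level for possession of contraband: 10.
R2 applies (level before this adjustment is 10 ≥ 10, so +4): 10 + 4 = 14.
R3 applies: 14 + 2 = 16.
R4 applies: 16 − 4 = 12.
R5 applies: 12 + 2 = 14.
R6 applies (level before this adjustment is 14 ≥ 12, so +3): 14 + 3 = 17.
R7 does not apply.
Final offense level: 17.
Criminal history: 8 prior points → Category 3 (7-11).
Level 17 falls in the 17-18 band.
Grid: Level 17-18 × Category 3 = 33-39 months.

33-39 months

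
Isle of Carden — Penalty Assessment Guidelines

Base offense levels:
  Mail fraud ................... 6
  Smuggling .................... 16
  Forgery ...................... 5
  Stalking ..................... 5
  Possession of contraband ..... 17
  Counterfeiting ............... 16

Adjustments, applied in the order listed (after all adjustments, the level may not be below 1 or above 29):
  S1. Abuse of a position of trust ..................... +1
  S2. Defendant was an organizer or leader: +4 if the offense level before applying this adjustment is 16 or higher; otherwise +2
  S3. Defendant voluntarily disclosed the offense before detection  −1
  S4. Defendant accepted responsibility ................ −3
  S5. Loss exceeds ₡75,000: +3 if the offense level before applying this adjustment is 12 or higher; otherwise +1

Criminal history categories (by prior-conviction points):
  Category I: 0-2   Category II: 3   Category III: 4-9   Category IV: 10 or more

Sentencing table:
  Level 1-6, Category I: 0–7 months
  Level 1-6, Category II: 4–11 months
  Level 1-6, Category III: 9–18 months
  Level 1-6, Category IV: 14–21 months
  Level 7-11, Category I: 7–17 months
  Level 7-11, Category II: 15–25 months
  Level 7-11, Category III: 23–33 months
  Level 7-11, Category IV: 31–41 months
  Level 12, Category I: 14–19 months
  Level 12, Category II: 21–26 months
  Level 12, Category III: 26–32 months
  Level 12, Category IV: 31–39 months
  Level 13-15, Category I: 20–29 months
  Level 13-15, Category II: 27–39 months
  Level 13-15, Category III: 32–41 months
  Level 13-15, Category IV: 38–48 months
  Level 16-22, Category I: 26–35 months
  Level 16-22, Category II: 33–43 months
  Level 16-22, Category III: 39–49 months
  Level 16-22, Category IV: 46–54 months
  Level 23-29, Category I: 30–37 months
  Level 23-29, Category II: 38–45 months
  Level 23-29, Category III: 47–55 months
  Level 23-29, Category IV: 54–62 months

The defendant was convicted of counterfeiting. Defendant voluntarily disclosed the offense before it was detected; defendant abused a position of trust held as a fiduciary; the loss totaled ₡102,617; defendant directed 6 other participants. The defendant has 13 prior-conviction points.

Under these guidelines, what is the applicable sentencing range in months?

Base offense level for counterfeiting: 16.
S1 applies: 16 + 1 = 17.
S2 applies (level before this adjustment is 17 ≥ 16, so +4): 17 + 4 = 21.
S3 applies: 21 − 1 = 20.
S5 applies (level before this adjustment is 20 ≥ 12, so +3): 20 + 3 = 23.
Final offense level: 23.
Criminal history: 13 prior points → Category IV (10+).
Level 23 falls in the 23-29 band.
Grid: Level 23-29 × Category IV = 54-62 months.

54-62 months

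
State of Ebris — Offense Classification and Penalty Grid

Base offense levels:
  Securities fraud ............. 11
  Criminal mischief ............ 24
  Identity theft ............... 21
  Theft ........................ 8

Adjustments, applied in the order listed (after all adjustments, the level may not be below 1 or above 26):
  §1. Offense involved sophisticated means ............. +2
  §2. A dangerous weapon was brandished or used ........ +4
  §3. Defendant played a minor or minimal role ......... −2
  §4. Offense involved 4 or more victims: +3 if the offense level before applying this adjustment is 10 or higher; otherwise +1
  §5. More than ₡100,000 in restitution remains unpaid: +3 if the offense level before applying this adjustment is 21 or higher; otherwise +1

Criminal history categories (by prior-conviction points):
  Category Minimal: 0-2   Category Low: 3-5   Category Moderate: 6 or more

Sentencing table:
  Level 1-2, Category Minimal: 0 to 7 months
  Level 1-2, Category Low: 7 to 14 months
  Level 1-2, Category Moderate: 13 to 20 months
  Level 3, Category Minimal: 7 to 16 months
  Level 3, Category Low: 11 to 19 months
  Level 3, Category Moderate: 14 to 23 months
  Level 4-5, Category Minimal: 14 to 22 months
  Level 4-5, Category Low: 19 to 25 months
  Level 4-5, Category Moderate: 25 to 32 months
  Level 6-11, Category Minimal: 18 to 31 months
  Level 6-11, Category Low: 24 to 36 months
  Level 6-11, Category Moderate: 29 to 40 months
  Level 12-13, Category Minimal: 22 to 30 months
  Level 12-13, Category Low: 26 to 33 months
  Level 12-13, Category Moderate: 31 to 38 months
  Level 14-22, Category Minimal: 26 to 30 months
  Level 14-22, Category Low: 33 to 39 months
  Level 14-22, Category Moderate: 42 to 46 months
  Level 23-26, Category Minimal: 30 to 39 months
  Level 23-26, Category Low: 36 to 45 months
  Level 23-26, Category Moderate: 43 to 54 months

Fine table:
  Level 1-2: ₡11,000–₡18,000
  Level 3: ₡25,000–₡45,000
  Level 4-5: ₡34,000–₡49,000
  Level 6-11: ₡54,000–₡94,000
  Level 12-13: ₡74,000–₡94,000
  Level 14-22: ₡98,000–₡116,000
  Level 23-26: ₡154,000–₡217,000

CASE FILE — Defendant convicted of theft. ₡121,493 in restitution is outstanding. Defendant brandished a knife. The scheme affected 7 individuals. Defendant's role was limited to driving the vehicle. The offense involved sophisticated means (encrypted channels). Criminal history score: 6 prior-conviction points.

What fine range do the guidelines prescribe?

₡98,000–₡116,000

Base offense level for theft: 8.
§1 applies: 8 + 2 = 10.
§2 applies: 10 + 4 = 14.
§3 applies: 14 − 2 = 12.
§4 applies (level before this adjustment is 12 ≥ 10, so +3): 12 + 3 = 15.
§5 applies (level before this adjustment is 15 < 21, so +1): 15 + 1 = 16.
Final offense level: 16.
Level 16 falls in the 14-22 band.
Fine table: Level 14-22 → ₡98,000–₡116,000.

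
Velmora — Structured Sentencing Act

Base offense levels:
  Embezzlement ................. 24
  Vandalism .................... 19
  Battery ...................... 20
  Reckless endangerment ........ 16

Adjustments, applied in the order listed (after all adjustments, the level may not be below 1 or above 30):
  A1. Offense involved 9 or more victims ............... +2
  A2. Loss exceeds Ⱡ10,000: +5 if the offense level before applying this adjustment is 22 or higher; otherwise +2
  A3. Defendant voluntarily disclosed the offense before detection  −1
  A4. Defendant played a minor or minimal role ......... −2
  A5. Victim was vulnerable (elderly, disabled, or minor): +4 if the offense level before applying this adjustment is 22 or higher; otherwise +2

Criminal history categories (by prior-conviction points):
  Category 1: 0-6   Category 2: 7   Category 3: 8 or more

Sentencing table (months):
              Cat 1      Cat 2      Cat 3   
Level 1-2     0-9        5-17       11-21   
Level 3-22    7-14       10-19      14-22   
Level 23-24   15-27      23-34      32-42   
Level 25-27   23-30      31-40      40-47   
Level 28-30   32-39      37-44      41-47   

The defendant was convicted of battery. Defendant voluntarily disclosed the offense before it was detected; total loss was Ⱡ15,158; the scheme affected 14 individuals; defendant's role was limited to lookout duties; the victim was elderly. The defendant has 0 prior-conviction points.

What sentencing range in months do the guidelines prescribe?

32-39 months

Base offense level for battery: 20.
A1 applies: 20 + 2 = 22.
A2 applies (level before this adjustment is 22 ≥ 22, so +5): 22 + 5 = 27.
A3 applies: 27 − 1 = 26.
A4 applies: 26 − 2 = 24.
A5 applies (level before this adjustment is 24 ≥ 22, so +4): 24 + 4 = 28.
Final offense level: 28.
Criminal history: 0 prior points → Category 1 (0-6).
Level 28 falls in the 28-30 band.
Grid: Level 28-30 × Category 1 = 32-39 months.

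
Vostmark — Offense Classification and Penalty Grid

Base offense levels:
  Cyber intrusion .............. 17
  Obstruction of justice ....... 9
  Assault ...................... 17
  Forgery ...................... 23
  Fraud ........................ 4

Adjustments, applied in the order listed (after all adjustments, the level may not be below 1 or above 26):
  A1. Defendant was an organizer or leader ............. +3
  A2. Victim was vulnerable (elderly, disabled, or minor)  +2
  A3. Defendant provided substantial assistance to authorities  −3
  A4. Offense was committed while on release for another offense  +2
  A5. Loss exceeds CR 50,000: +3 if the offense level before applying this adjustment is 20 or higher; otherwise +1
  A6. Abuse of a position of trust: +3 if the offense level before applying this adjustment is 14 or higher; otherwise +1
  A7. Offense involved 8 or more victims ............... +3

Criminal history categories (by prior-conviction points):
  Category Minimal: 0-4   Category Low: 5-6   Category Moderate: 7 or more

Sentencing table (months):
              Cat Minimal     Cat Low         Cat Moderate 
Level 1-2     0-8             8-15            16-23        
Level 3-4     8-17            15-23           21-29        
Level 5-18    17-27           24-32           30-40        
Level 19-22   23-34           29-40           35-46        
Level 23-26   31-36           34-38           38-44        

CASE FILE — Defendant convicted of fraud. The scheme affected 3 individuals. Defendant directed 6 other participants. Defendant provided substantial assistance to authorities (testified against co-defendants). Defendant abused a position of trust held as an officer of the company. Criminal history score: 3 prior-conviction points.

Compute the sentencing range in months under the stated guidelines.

Base offense level for fraud: 4.
A1 applies: 4 + 3 = 7.
A3 applies: 7 − 3 = 4.
A4 does not apply.
A5 does not apply.
A6 applies (level before this adjustment is 4 < 14, so +1): 4 + 1 = 5.
Final offense level: 5.
Criminal history: 3 prior points → Category Minimal (0-4).
Level 5 falls in the 5-18 band.
Grid: Level 5-18 × Category Minimal = 17-27 months.

17-27 months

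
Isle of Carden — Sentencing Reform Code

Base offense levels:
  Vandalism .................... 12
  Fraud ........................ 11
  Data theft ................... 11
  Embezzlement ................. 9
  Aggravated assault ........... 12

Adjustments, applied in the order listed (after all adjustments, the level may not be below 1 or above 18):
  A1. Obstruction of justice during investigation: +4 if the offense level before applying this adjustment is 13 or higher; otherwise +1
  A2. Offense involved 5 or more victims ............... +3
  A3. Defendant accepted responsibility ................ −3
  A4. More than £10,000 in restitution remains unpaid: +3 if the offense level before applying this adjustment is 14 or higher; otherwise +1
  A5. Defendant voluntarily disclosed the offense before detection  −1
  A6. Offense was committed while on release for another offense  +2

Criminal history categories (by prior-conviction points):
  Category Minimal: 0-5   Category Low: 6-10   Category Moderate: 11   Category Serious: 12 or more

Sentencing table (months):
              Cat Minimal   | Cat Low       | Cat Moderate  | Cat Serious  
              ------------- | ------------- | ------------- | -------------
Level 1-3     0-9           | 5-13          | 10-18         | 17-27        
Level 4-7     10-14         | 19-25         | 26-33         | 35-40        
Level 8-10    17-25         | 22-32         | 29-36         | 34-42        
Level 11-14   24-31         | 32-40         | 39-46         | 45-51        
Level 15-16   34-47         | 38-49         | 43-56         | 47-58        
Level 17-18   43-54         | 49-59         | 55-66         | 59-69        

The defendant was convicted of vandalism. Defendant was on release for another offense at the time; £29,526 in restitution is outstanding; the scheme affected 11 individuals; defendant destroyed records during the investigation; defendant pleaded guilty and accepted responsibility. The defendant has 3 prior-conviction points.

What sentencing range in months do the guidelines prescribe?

Base offense level for vandalism: 12.
A1 applies (level before this adjustment is 12 < 13, so +1): 12 + 1 = 13.
A2 applies: 13 + 3 = 16.
A3 applies: 16 − 3 = 13.
A4 applies (level before this adjustment is 13 < 14, so +1): 13 + 1 = 14.
A5 does not apply.
A6 applies: 14 + 2 = 16.
Final offense level: 16.
Criminal history: 3 prior points → Category Minimal (0-5).
Level 16 falls in the 15-16 band.
Grid: Level 15-16 × Category Minimal = 34-47 months.

34-47 months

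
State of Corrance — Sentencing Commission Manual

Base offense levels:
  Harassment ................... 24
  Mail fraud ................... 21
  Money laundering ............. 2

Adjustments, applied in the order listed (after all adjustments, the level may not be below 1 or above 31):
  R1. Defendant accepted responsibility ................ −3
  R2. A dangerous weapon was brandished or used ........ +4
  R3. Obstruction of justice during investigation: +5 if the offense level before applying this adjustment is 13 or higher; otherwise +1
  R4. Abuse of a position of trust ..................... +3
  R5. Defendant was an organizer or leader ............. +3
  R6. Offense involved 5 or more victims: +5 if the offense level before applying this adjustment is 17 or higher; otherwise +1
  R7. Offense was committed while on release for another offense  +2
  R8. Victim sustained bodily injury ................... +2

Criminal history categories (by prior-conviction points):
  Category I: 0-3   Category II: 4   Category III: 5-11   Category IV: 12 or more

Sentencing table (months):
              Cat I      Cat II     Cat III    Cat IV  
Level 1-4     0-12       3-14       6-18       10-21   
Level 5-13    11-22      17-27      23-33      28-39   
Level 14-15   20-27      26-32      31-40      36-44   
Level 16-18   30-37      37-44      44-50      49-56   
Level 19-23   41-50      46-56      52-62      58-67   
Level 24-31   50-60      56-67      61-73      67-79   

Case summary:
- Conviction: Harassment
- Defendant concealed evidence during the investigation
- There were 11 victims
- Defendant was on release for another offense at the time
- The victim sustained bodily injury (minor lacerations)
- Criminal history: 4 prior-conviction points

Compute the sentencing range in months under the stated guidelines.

56-67 months

Base offense level for harassment: 24.
R2 does not apply.
R3 applies (level before this adjustment is 24 ≥ 13, so +5): 24 + 5 = 29.
R4 does not apply.
R6 applies (level before this adjustment is 29 ≥ 17, so +5): 29 + 5 = 34.
R7 applies: 34 + 2 = 36.
R8 applies: 36 + 2 = 38.
Level 38 exceeds the maximum of 31; capped at 31.
Final offense level: 31.
Criminal history: 4 prior points → Category II (4).
Level 31 falls in the 24-31 band.
Grid: Level 24-31 × Category II = 56-67 months.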